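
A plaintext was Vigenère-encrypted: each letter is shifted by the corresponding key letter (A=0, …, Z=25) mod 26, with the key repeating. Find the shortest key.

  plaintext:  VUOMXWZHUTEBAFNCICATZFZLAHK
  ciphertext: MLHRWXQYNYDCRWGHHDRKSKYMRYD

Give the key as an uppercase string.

  i= 0: M-V = 17 → R
  i= 1: L-U = 17 → R
  i= 2: H-O = 19 → T
  i= 3: R-M =  5 → F
  i= 4: W-X = 25 → Z
  i= 5: X-W =  1 → B
  i= 6: Q-Z = 17 → R
  i= 7: Y-H = 17 → R
  i= 8: N-U = 19 → T
  i= 9: Y-T =  5 → F
  i=10: D-E = 25 → Z
  i=11: C-B =  1 → B
  i=12: R-A = 17 → R
  i=13: W-F = 17 → R
  i=14: G-N = 19 → T
  i=15: H-C =  5 → F
  i=16: H-I = 25 → Z
  i=17: D-C =  1 → B
  i=18: R-A = 17 → R
  i=19: K-T = 17 → R
  i=20: S-Z = 19 → T
  i=21: K-F =  5 → F
  i=22: Y-Z = 25 → Z
  i=23: M-L =  1 → B
  i=24: R-A = 17 → R
  i=25: Y-H = 17 → R
  i=26: D-K = 19 → T
  shifts repeat with period 6: RRTFZB

RRTFZB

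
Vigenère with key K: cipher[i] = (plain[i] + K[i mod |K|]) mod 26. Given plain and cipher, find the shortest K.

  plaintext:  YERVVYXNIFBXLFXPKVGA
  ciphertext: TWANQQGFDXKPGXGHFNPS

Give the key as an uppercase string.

  i= 0: T-Y = 21 → V
  i= 1: W-E = 18 → S
  i= 2: A-R =  9 → J
  i= 3: N-V = 18 → S
  i= 4: Q-V = 21 → V
  i= 5: Q-Y = 18 → S
  i= 6: G-X =  9 → J
  i= 7: F-N = 18 → S
  i= 8: D-I = 21 → V
  i= 9: X-F = 18 → S
  i=10: K-B =  9 → J
  i=11: P-X = 18 → S
  i=12: G-L = 21 → V
  i=13: X-F = 18 → S
  i=14: G-X =  9 → J
  i=15: H-P = 18 → S
  i=16: F-K = 21 → V
  i=17: N-V = 18 → S
  i=18: P-G =  9 → J
  i=19: S-A = 18 → S
  shifts repeat with period 4: VSJS

VSJS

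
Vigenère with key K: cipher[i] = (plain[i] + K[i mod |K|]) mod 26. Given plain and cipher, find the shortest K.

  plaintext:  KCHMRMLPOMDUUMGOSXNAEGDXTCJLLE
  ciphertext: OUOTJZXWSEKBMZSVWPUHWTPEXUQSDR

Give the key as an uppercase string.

ESHHSNMH

  i= 0: O-K =  4 → E
  i= 1: U-C = 18 → S
  i= 2: O-H =  7 → H
  i= 3: T-M =  7 → H
  i= 4: J-R = 18 → S
  i= 5: Z-M = 13 → N
  i= 6: X-L = 12 → M
  i= 7: W-P =  7 → H
  i= 8: S-O =  4 → E
  i= 9: E-M = 18 → S
  i=10: K-D =  7 → H
  i=11: B-U =  7 → H
  i=12: M-U = 18 → S
  i=13: Z-M = 13 → N
  i=14: S-G = 12 → M
  i=15: V-O =  7 → H
  i=16: W-S =  4 → E
  i=17: P-X = 18 → S
  i=18: U-N =  7 → H
  i=19: H-A =  7 → H
  i=20: W-E = 18 → S
  i=21: T-G = 13 → N
  i=22: P-D = 12 → M
  i=23: E-X =  7 → H
  i=24: X-T =  4 → E
  i=25: U-C = 18 → S
  i=26: Q-J =  7 → H
  i=27: S-L =  7 → H
  i=28: D-L = 18 → S
  i=29: R-E = 13 → N
  shifts repeat with period 8: ESHHSNMH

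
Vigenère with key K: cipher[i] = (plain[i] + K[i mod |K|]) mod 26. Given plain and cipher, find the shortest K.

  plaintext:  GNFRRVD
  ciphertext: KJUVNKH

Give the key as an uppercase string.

  i= 0: K-G =  4 → E
  i= 1: J-N = 22 → W
  i= 2: U-F = 15 → P
  i= 3: V-R =  4 → E
  i= 4: N-R = 22 → W
  i= 5: K-V = 15 → P
  i= 6: H-D =  4 → E
  shifts repeat with period 3: EWP

EWP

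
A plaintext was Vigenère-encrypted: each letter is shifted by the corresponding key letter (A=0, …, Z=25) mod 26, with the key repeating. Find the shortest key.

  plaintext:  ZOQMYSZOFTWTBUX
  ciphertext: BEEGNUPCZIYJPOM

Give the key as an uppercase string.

  i= 0: B-Z =  2 → C
  i= 1: E-O = 16 → Q
  i= 2: E-Q = 14 → O
  i= 3: G-M = 20 → U
  i= 4: N-Y = 15 → P
  i= 5: U-S =  2 → C
  i= 6: P-Z = 16 → Q
  i= 7: C-O = 14 → O
  i= 8: Z-F = 20 → U
  i= 9: I-T = 15 → P
  i=10: Y-W =  2 → C
  i=11: J-T = 16 → Q
  i=12: P-B = 14 → O
  i=13: O-U = 20 → U
  i=14: M-X = 15 → P
  shifts repeat with period 5: CQOUP

CQOUP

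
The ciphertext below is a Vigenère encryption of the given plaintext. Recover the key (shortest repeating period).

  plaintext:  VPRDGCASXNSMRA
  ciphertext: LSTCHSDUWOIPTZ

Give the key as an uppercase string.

QDCZB

  i= 0: L-V = 16 → Q
  i= 1: S-P =  3 → D
  i= 2: T-R =  2 → C
  i= 3: C-D = 25 → Z
  i= 4: H-G =  1 → B
  i= 5: S-C = 16 → Q
  i= 6: D-A =  3 → D
  i= 7: U-S =  2 → C
  i= 8: W-X = 25 → Z
  i= 9: O-N =  1 → B
  i=10: I-S = 16 → Q
  i=11: P-M =  3 → D
  i=12: T-R =  2 → C
  i=13: Z-A = 25 → Z
  shifts repeat with period 5: QDCZB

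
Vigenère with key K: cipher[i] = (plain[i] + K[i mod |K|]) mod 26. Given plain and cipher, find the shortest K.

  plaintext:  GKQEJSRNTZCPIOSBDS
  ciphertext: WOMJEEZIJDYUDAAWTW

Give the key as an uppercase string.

  i= 0: W-G = 16 → Q
  i= 1: O-K =  4 → E
  i= 2: M-Q = 22 → W
  i= 3: J-E =  5 → F
  i= 4: E-J = 21 → V
  i= 5: E-S = 12 → M
  i= 6: Z-R =  8 → I
  i= 7: I-N = 21 → V
  i= 8: J-T = 16 → Q
  i= 9: D-Z =  4 → E
  i=10: Y-C = 22 → W
  i=11: U-P =  5 → F
  i=12: D-I = 21 → V
  i=13: A-O = 12 → M
  i=14: A-S =  8 → I
  i=15: W-B = 21 → V
  i=16: T-D = 16 → Q
  i=17: W-S =  4 → E
  shifts repeat with period 8: QEWFVMIV

QEWFVMIV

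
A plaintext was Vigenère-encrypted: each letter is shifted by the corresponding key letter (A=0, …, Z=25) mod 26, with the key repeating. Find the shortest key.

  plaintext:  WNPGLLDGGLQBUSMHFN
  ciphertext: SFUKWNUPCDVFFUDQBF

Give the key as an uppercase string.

WSFELCRJ

  i= 0: S-W = 22 → W
  i= 1: F-N = 18 → S
  i= 2: U-P =  5 → F
  i= 3: K-G =  4 → E
  i= 4: W-L = 11 → L
  i= 5: N-L =  2 → C
  i= 6: U-D = 17 → R
  i= 7: P-G =  9 → J
  i= 8: C-G = 22 → W
  i= 9: D-L = 18 → S
  i=10: V-Q =  5 → F
  i=11: F-B =  4 → E
  i=12: F-U = 11 → L
  i=13: U-S =  2 → C
  i=14: D-M = 17 → R
  i=15: Q-H =  9 → J
  i=16: B-F = 22 → W
  i=17: F-N = 18 → S
  shifts repeat with period 8: WSFELCRJ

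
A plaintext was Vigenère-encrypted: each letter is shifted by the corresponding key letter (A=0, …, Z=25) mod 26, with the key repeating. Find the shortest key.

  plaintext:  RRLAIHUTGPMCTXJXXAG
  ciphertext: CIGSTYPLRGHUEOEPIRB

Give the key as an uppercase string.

  i= 0: C-R = 11 → L
  i= 1: I-R = 17 → R
  i= 2: G-L = 21 → V
  i= 3: S-A = 18 → S
  i= 4: T-I = 11 → L
  i= 5: Y-H = 17 → R
  i= 6: P-U = 21 → V
  i= 7: L-T = 18 → S
  i= 8: R-G = 11 → L
  i= 9: G-P = 17 → R
  i=10: H-M = 21 → V
  i=11: U-C = 18 → S
  i=12: E-T = 11 → L
  i=13: O-X = 17 → R
  i=14: E-J = 21 → V
  i=15: P-X = 18 → S
  i=16: I-X = 11 → L
  i=17: R-A = 17 → R
  i=18: B-G = 21 → V
  shifts repeat with period 4: LRVS

LRVS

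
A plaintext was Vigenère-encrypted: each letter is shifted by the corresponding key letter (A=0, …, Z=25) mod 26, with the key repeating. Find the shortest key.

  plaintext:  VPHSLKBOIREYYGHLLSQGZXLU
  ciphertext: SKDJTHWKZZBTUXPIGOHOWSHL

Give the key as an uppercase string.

XVWRI

  i= 0: S-V = 23 → X
  i= 1: K-P = 21 → V
  i= 2: D-H = 22 → W
  i= 3: J-S = 17 → R
  i= 4: T-L =  8 → I
  i= 5: H-K = 23 → X
  i= 6: W-B = 21 → V
  i= 7: K-O = 22 → W
  i= 8: Z-I = 17 → R
  i= 9: Z-R =  8 → I
  i=10: B-E = 23 → X
  i=11: T-Y = 21 → V
  i=12: U-Y = 22 → W
  i=13: X-G = 17 → R
  i=14: P-H =  8 → I
  i=15: I-L = 23 → X
  i=16: G-L = 21 → V
  i=17: O-S = 22 → W
  i=18: H-Q = 17 → R
  i=19: O-G =  8 → I
  i=20: W-Z = 23 → X
  i=21: S-X = 21 → V
  i=22: H-L = 22 → W
  i=23: L-U = 17 → R
  shifts repeat with period 5: XVWRI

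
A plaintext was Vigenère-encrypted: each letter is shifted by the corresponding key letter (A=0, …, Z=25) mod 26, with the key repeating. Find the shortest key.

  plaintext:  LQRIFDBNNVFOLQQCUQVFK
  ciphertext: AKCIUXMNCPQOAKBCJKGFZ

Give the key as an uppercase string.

PULA

  i= 0: A-L = 15 → P
  i= 1: K-Q = 20 → U
  i= 2: C-R = 11 → L
  i= 3: I-I =  0 → A
  i= 4: U-F = 15 → P
  i= 5: X-D = 20 → U
  i= 6: M-B = 11 → L
  i= 7: N-N =  0 → A
  i= 8: C-N = 15 → P
  i= 9: P-V = 20 → U
  i=10: Q-F = 11 → L
  i=11: O-O =  0 → A
  i=12: A-L = 15 → P
  i=13: K-Q = 20 → U
  i=14: B-Q = 11 → L
  i=15: C-C =  0 → A
  i=16: J-U = 15 → P
  i=17: K-Q = 20 → U
  i=18: G-V = 11 → L
  i=19: F-F =  0 → A
  i=20: Z-K = 15 → P
  shifts repeat with period 4: PULA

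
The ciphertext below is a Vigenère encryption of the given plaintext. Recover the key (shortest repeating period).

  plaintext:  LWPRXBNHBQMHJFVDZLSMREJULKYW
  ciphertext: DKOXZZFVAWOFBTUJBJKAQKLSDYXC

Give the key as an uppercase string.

SOZGCY

  i= 0: D-L = 18 → S
  i= 1: K-W = 14 → O
  i= 2: O-P = 25 → Z
  i= 3: X-R =  6 → G
  i= 4: Z-X =  2 → C
  i= 5: Z-B = 24 → Y
  i= 6: F-N = 18 → S
  i= 7: V-H = 14 → O
  i= 8: A-B = 25 → Z
  i= 9: W-Q =  6 → G
  i=10: O-M =  2 → C
  i=11: F-H = 24 → Y
  i=12: B-J = 18 → S
  i=13: T-F = 14 → O
  i=14: U-V = 25 → Z
  i=15: J-D =  6 → G
  i=16: B-Z =  2 → C
  i=17: J-L = 24 → Y
  i=18: K-S = 18 → S
  i=19: A-M = 14 → O
  i=20: Q-R = 25 → Z
  i=21: K-E =  6 → G
  i=22: L-J =  2 → C
  i=23: S-U = 24 → Y
  i=24: D-L = 18 → S
  i=25: Y-K = 14 → O
  i=26: X-Y = 25 → Z
  i=27: C-W =  6 → G
  shifts repeat with period 6: SOZGCY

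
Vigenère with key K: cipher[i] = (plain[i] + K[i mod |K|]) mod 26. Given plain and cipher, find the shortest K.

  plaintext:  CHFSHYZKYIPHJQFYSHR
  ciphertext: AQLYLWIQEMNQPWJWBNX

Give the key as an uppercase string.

  i= 0: A-C = 24 → Y
  i= 1: Q-H =  9 → J
  i= 2: L-F =  6 → G
  i= 3: Y-S =  6 → G
  i= 4: L-H =  4 → E
  i= 5: W-Y = 24 → Y
  i= 6: I-Z =  9 → J
  i= 7: Q-K =  6 → G
  i= 8: E-Y =  6 → G
  i= 9: M-I =  4 → E
  i=10: N-P = 24 → Y
  i=11: Q-H =  9 → J
  i=12: P-J =  6 → G
  i=13: W-Q =  6 → G
  i=14: J-F =  4 → E
  i=15: W-Y = 24 → Y
  i=16: B-S =  9 → J
  i=17: N-H =  6 → G
  i=18: X-R =  6 → G
  shifts repeat with period 5: YJGGE

YJGGE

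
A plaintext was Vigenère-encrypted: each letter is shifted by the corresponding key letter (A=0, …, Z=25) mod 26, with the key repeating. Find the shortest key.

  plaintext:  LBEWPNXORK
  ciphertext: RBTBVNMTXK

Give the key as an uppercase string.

  i= 0: R-L =  6 → G
  i= 1: B-B =  0 → A
  i= 2: T-E = 15 → P
  i= 3: B-W =  5 → F
  i= 4: V-P =  6 → G
  i= 5: N-N =  0 → A
  i= 6: M-X = 15 → P
  i= 7: T-O =  5 → F
  i= 8: X-R =  6 → G
  i= 9: K-K =  0 → A
  shifts repeat with period 4: GAPF

GAPF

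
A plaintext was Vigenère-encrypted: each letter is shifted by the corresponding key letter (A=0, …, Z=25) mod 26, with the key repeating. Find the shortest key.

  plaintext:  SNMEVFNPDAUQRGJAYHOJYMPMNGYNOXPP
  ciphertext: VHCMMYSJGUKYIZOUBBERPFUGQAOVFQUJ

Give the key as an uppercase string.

  i= 0: V-S =  3 → D
  i= 1: H-N = 20 → U
  i= 2: C-M = 16 → Q
  i= 3: M-E =  8 → I
  i= 4: M-V = 17 → R
  i= 5: Y-F = 19 → T
  i= 6: S-N =  5 → F
  i= 7: J-P = 20 → U
  i= 8: G-D =  3 → D
  i= 9: U-A = 20 → U
  i=10: K-U = 16 → Q
  i=11: Y-Q =  8 → I
  i=12: I-R = 17 → R
  i=13: Z-G = 19 → T
  i=14: O-J =  5 → F
  i=15: U-A = 20 → U
  i=16: B-Y =  3 → D
  i=17: B-H = 20 → U
  i=18: E-O = 16 → Q
  i=19: R-J =  8 → I
  i=20: P-Y = 17 → R
  i=21: F-M = 19 → T
  i=22: U-P =  5 → F
  i=23: G-M = 20 → U
  i=24: Q-N =  3 → D
  i=25: A-G = 20 → U
  i=26: O-Y = 16 → Q
  i=27: V-N =  8 → I
  i=28: F-O = 17 → R
  i=29: Q-X = 19 → T
  i=30: U-P =  5 → F
  i=31: J-P = 20 → U
  shifts repeat with period 8: DUQIRTFU

DUQIRTFU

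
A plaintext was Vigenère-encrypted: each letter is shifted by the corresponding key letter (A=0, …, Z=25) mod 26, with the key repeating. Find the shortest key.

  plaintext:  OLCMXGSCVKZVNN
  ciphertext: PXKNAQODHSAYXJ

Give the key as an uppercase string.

  i= 0: P-O =  1 → B
  i= 1: X-L = 12 → M
  i= 2: K-C =  8 → I
  i= 3: N-M =  1 → B
  i= 4: A-X =  3 → D
  i= 5: Q-G = 10 → K
  i= 6: O-S = 22 → W
  i= 7: D-C =  1 → B
  i= 8: H-V = 12 → M
  i= 9: S-K =  8 → I
  i=10: A-Z =  1 → B
  i=11: Y-V =  3 → D
  i=12: X-N = 10 → K
  i=13: J-N = 22 → W
  shifts repeat with period 7: BMIBDKW

BMIBDKW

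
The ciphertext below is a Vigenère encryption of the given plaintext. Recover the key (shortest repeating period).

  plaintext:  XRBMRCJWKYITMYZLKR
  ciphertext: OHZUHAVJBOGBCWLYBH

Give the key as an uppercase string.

  i= 0: O-X = 17 → R
  i= 1: H-R = 16 → Q
  i= 2: Z-B = 24 → Y
  i= 3: U-M =  8 → I
  i= 4: H-R = 16 → Q
  i= 5: A-C = 24 → Y
  i= 6: V-J = 12 → M
  i= 7: J-W = 13 → N
  i= 8: B-K = 17 → R
  i= 9: O-Y = 16 → Q
  i=10: G-I = 24 → Y
  i=11: B-T =  8 → I
  i=12: C-M = 16 → Q
  i=13: W-Y = 24 → Y
  i=14: L-Z = 12 → M
  i=15: Y-L = 13 → N
  i=16: B-K = 17 → R
  i=17: H-R = 16 → Q
  shifts repeat with period 8: RQYIQYMN

RQYIQYMN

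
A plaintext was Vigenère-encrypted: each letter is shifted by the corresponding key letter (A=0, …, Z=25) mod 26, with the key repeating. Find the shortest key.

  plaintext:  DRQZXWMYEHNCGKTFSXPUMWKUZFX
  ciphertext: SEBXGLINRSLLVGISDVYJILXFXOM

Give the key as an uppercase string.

PNLYJPW

  i= 0: S-D = 15 → P
  i= 1: E-R = 13 → N
  i= 2: B-Q = 11 → L
  i= 3: X-Z = 24 → Y
  i= 4: G-X =  9 → J
  i= 5: L-W = 15 → P
  i= 6: I-M = 22 → W
  i= 7: N-Y = 15 → P
  i= 8: R-E = 13 → N
  i= 9: S-H = 11 → L
  i=10: L-N = 24 → Y
  i=11: L-C =  9 → J
  i=12: V-G = 15 → P
  i=13: G-K = 22 → W
  i=14: I-T = 15 → P
  i=15: S-F = 13 → N
  i=16: D-S = 11 → L
  i=17: V-X = 24 → Y
  i=18: Y-P =  9 → J
  i=19: J-U = 15 → P
  i=20: I-M = 22 → W
  i=21: L-W = 15 → P
  i=22: X-K = 13 → N
  i=23: F-U = 11 → L
  i=24: X-Z = 24 → Y
  i=25: O-F =  9 → J
  i=26: M-X = 15 → P
  shifts repeat with period 7: PNLYJPW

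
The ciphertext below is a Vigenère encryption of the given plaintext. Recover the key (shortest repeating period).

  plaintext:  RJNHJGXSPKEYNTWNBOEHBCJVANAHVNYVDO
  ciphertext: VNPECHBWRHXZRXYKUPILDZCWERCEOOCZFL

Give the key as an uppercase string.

  i= 0: V-R =  4 → E
  i= 1: N-J =  4 → E
  i= 2: P-N =  2 → C
  i= 3: E-H = 23 → X
  i= 4: C-J = 19 → T
  i= 5: H-G =  1 → B
  i= 6: B-X =  4 → E
  i= 7: W-S =  4 → E
  i= 8: R-P =  2 → C
  i= 9: H-K = 23 → X
  i=10: X-E = 19 → T
  i=11: Z-Y =  1 → B
  i=12: R-N =  4 → E
  i=13: X-T =  4 → E
  i=14: Y-W =  2 → C
  i=15: K-N = 23 → X
  i=16: U-B = 19 → T
  i=17: P-O =  1 → B
  i=18: I-E =  4 → E
  i=19: L-H =  4 → E
  i=20: D-B =  2 → C
  i=21: Z-C = 23 → X
  i=22: C-J = 19 → T
  i=23: W-V =  1 → B
  i=24: E-A =  4 → E
  i=25: R-N =  4 → E
  i=26: C-A =  2 → C
  i=27: E-H = 23 → X
  i=28: O-V = 19 → T
  i=29: O-N =  1 → B
  i=30: C-Y =  4 → E
  i=31: Z-V =  4 → E
  i=32: F-D =  2 → C
  i=33: L-O = 23 → X
  shifts repeat with period 6: EECXTB

EECXTB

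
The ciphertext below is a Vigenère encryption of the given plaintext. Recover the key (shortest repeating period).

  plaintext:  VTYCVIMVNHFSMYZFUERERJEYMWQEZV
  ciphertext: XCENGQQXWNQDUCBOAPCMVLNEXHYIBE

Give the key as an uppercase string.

  i= 0: X-V =  2 → C
  i= 1: C-T =  9 → J
  i= 2: E-Y =  6 → G
  i= 3: N-C = 11 → L
  i= 4: G-V = 11 → L
  i= 5: Q-I =  8 → I
  i= 6: Q-M =  4 → E
  i= 7: X-V =  2 → C
  i= 8: W-N =  9 → J
  i= 9: N-H =  6 → G
  i=10: Q-F = 11 → L
  i=11: D-S = 11 → L
  i=12: U-M =  8 → I
  i=13: C-Y =  4 → E
  i=14: B-Z =  2 → C
  i=15: O-F =  9 → J
  i=16: A-U =  6 → G
  i=17: P-E = 11 → L
  i=18: C-R = 11 → L
  i=19: M-E =  8 → I
  i=20: V-R =  4 → E
  i=21: L-J =  2 → C
  i=22: N-E =  9 → J
  i=23: E-Y =  6 → G
  i=24: X-M = 11 → L
  i=25: H-W = 11 → L
  i=26: Y-Q =  8 → I
  i=27: I-E =  4 → E
  i=28: B-Z =  2 → C
  i=29: E-V =  9 → J
  shifts repeat with period 7: CJGLLIE

CJGLLIE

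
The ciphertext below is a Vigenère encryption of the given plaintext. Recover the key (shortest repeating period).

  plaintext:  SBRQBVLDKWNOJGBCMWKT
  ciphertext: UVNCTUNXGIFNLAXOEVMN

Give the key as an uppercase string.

CUWMSZ

  i= 0: U-S =  2 → C
  i= 1: V-B = 20 → U
  i= 2: N-R = 22 → W
  i= 3: C-Q = 12 → M
  i= 4: T-B = 18 → S
  i= 5: U-V = 25 → Z
  i= 6: N-L =  2 → C
  i= 7: X-D = 20 → U
  i= 8: G-K = 22 → W
  i= 9: I-W = 12 → M
  i=10: F-N = 18 → S
  i=11: N-O = 25 → Z
  i=12: L-J =  2 → C
  i=13: A-G = 20 → U
  i=14: X-B = 22 → W
  i=15: O-C = 12 → M
  i=16: E-M = 18 → S
  i=17: V-W = 25 → Z
  i=18: M-K =  2 → C
  i=19: N-T = 20 → U
  shifts repeat with period 6: CUWMSZ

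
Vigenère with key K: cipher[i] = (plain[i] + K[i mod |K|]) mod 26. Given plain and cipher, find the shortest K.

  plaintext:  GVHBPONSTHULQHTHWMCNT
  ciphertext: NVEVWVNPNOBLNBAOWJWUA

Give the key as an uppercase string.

  i= 0: N-G =  7 → H
  i= 1: V-V =  0 → A
  i= 2: E-H = 23 → X
  i= 3: V-B = 20 → U
  i= 4: W-P =  7 → H
  i= 5: V-O =  7 → H
  i= 6: N-N =  0 → A
  i= 7: P-S = 23 → X
  i= 8: N-T = 20 → U
  i= 9: O-H =  7 → H
  i=10: B-U =  7 → H
  i=11: L-L =  0 → A
  i=12: N-Q = 23 → X
  i=13: B-H = 20 → U
  i=14: A-T =  7 → H
  i=15: O-H =  7 → H
  i=16: W-W =  0 → A
  i=17: J-M = 23 → X
  i=18: W-C = 20 → U
  i=19: U-N =  7 → H
  i=20: A-T =  7 → H
  shifts repeat with period 5: HAXUH

HAXUH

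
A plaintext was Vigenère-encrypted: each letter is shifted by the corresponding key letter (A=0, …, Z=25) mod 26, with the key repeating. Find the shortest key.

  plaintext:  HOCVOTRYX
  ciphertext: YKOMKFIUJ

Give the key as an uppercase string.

RWM

  i= 0: Y-H = 17 → R
  i= 1: K-O = 22 → W
  i= 2: O-C = 12 → M
  i= 3: M-V = 17 → R
  i= 4: K-O = 22 → W
  i= 5: F-T = 12 → M
  i= 6: I-R = 17 → R
  i= 7: U-Y = 22 → W
  i= 8: J-X = 12 → M
  shifts repeat with period 3: RWM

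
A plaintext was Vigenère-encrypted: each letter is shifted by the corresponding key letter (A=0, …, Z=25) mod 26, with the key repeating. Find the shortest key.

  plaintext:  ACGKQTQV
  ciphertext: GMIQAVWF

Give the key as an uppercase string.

  i= 0: G-A =  6 → G
  i= 1: M-C = 10 → K
  i= 2: I-G =  2 → C
  i= 3: Q-K =  6 → G
  i= 4: A-Q = 10 → K
  i= 5: V-T =  2 → C
  i= 6: W-Q =  6 → G
  i= 7: F-V = 10 → K
  shifts repeat with period 3: GKC

GKC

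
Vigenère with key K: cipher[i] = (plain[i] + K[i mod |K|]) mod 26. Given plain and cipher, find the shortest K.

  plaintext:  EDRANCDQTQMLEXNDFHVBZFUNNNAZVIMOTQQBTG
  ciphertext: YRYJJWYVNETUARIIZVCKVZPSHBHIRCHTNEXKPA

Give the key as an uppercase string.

UOHJWUVF

  i= 0: Y-E = 20 → U
  i= 1: R-D = 14 → O
  i= 2: Y-R =  7 → H
  i= 3: J-A =  9 → J
  i= 4: J-N = 22 → W
  i= 5: W-C = 20 → U
  i= 6: Y-D = 21 → V
  i= 7: V-Q =  5 → F
  i= 8: N-T = 20 → U
  i= 9: E-Q = 14 → O
  i=10: T-M =  7 → H
  i=11: U-L =  9 → J
  i=12: A-E = 22 → W
  i=13: R-X = 20 → U
  i=14: I-N = 21 → V
  i=15: I-D =  5 → F
  i=16: Z-F = 20 → U
  i=17: V-H = 14 → O
  i=18: C-V =  7 → H
  i=19: K-B =  9 → J
  i=20: V-Z = 22 → W
  i=21: Z-F = 20 → U
  i=22: P-U = 21 → V
  i=23: S-N =  5 → F
  i=24: H-N = 20 → U
  i=25: B-N = 14 → O
  i=26: H-A =  7 → H
  i=27: I-Z =  9 → J
  i=28: R-V = 22 → W
  i=29: C-I = 20 → U
  i=30: H-M = 21 → V
  i=31: T-O =  5 → F
  i=32: N-T = 20 → U
  i=33: E-Q = 14 → O
  i=34: X-Q =  7 → H
  i=35: K-B =  9 → J
  i=36: P-T = 22 → W
  i=37: A-G = 20 → U
  shifts repeat with period 8: UOHJWUVF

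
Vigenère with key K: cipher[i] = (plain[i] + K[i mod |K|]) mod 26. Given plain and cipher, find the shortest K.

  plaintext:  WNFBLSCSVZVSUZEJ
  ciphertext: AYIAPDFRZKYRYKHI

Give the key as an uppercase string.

  i= 0: A-W =  4 → E
  i= 1: Y-N = 11 → L
  i= 2: I-F =  3 → D
  i= 3: A-B = 25 → Z
  i= 4: P-L =  4 → E
  i= 5: D-S = 11 → L
  i= 6: F-C =  3 → D
  i= 7: R-S = 25 → Z
  i= 8: Z-V =  4 → E
  i= 9: K-Z = 11 → L
  i=10: Y-V =  3 → D
  i=11: R-S = 25 → Z
  i=12: Y-U =  4 → E
  i=13: K-Z = 11 → L
  i=14: H-E =  3 → D
  i=15: I-J = 25 → Z
  shifts repeat with period 4: ELDZ

ELDZ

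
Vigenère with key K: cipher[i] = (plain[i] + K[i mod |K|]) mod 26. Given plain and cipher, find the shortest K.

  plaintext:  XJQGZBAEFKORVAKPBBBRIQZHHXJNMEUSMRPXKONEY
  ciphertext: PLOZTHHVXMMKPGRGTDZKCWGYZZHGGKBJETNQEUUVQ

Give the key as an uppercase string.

SCYTUGHR

  i= 0: P-X = 18 → S
  i= 1: L-J =  2 → C
  i= 2: O-Q = 24 → Y
  i= 3: Z-G = 19 → T
  i= 4: T-Z = 20 → U
  i= 5: H-B =  6 → G
  i= 6: H-A =  7 → H
  i= 7: V-E = 17 → R
  i= 8: X-F = 18 → S
  i= 9: M-K =  2 → C
  i=10: M-O = 24 → Y
  i=11: K-R = 19 → T
  i=12: P-V = 20 → U
  i=13: G-A =  6 → G
  i=14: R-K =  7 → H
  i=15: G-P = 17 → R
  i=16: T-B = 18 → S
  i=17: D-B =  2 → C
  i=18: Z-B = 24 → Y
  i=19: K-R = 19 → T
  i=20: C-I = 20 → U
  i=21: W-Q =  6 → G
  i=22: G-Z =  7 → H
  i=23: Y-H = 17 → R
  i=24: Z-H = 18 → S
  i=25: Z-X =  2 → C
  i=26: H-J = 24 → Y
  i=27: G-N = 19 → T
  i=28: G-M = 20 → U
  i=29: K-E =  6 → G
  i=30: B-U =  7 → H
  i=31: J-S = 17 → R
  i=32: E-M = 18 → S
  i=33: T-R =  2 → C
  i=34: N-P = 24 → Y
  i=35: Q-X = 19 → T
  i=36: E-K = 20 → U
  i=37: U-O =  6 → G
  i=38: U-N =  7 → H
  i=39: V-E = 17 → R
  i=40: Q-Y = 18 → S
  shifts repeat with period 8: SCYTUGHR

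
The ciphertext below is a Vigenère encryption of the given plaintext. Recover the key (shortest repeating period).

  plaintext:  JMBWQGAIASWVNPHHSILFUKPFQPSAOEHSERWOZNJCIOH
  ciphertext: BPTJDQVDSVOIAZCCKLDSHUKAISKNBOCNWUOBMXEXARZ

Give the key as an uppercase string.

SDSNNKVV

  i= 0: B-J = 18 → S
  i= 1: P-M =  3 → D
  i= 2: T-B = 18 → S
  i= 3: J-W = 13 → N
  i= 4: D-Q = 13 → N
  i= 5: Q-G = 10 → K
  i= 6: V-A = 21 → V
  i= 7: D-I = 21 → V
  i= 8: S-A = 18 → S
  i= 9: V-S =  3 → D
  i=10: O-W = 18 → S
  i=11: I-V = 13 → N
  i=12: A-N = 13 → N
  i=13: Z-P = 10 → K
  i=14: C-H = 21 → V
  i=15: C-H = 21 → V
  i=16: K-S = 18 → S
  i=17: L-I =  3 → D
  i=18: D-L = 18 → S
  i=19: S-F = 13 → N
  i=20: H-U = 13 → N
  i=21: U-K = 10 → K
  i=22: K-P = 21 → V
  i=23: A-F = 21 → V
  i=24: I-Q = 18 → S
  i=25: S-P =  3 → D
  i=26: K-S = 18 → S
  i=27: N-A = 13 → N
  i=28: B-O = 13 → N
  i=29: O-E = 10 → K
  i=30: C-H = 21 → V
  i=31: N-S = 21 → V
  i=32: W-E = 18 → S
  i=33: U-R =  3 → D
  i=34: O-W = 18 → S
  i=35: B-O = 13 → N
  i=36: M-Z = 13 → N
  i=37: X-N = 10 → K
  i=38: E-J = 21 → V
  i=39: X-C = 21 → V
  i=40: A-I = 18 → S
  i=41: R-O =  3 → D
  i=42: Z-H = 18 → S
  shifts repeat with period 8: SDSNNKVV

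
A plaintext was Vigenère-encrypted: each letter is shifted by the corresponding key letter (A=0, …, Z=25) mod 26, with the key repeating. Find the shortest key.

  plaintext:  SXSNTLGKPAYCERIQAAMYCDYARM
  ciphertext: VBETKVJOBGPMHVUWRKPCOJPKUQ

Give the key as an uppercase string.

  i= 0: V-S =  3 → D
  i= 1: B-X =  4 → E
  i= 2: E-S = 12 → M
  i= 3: T-N =  6 → G
  i= 4: K-T = 17 → R
  i= 5: V-L = 10 → K
  i= 6: J-G =  3 → D
  i= 7: O-K =  4 → E
  i= 8: B-P = 12 → M
  i= 9: G-A =  6 → G
  i=10: P-Y = 17 → R
  i=11: M-C = 10 → K
  i=12: H-E =  3 → D
  i=13: V-R =  4 → E
  i=14: U-I = 12 → M
  i=15: W-Q =  6 → G
  i=16: R-A = 17 → R
  i=17: K-A = 10 → K
  i=18: P-M =  3 → D
  i=19: C-Y =  4 → E
  i=20: O-C = 12 → M
  i=21: J-D =  6 → G
  i=22: P-Y = 17 → R
  i=23: K-A = 10 → K
  i=24: U-R =  3 → D
  i=25: Q-M =  4 → E
  shifts repeat with period 6: DEMGRK

DEMGRK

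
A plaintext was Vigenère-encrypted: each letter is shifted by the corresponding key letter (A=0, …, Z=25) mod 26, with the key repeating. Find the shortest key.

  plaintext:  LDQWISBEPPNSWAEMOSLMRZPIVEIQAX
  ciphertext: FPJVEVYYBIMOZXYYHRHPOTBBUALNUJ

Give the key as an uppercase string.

UMTZWDX

  i= 0: F-L = 20 → U
  i= 1: P-D = 12 → M
  i= 2: J-Q = 19 → T
  i= 3: V-W = 25 → Z
  i= 4: E-I = 22 → W
  i= 5: V-S =  3 → D
  i= 6: Y-B = 23 → X
  i= 7: Y-E = 20 → U
  i= 8: B-P = 12 → M
  i= 9: I-P = 19 → T
  i=10: M-N = 25 → Z
  i=11: O-S = 22 → W
  i=12: Z-W =  3 → D
  i=13: X-A = 23 → X
  i=14: Y-E = 20 → U
  i=15: Y-M = 12 → M
  i=16: H-O = 19 → T
  i=17: R-S = 25 → Z
  i=18: H-L = 22 → W
  i=19: P-M =  3 → D
  i=20: O-R = 23 → X
  i=21: T-Z = 20 → U
  i=22: B-P = 12 → M
  i=23: B-I = 19 → T
  i=24: U-V = 25 → Z
  i=25: A-E = 22 → W
  i=26: L-I =  3 → D
  i=27: N-Q = 23 → X
  i=28: U-A = 20 → U
  i=29: J-X = 12 → M
  shifts repeat with period 7: UMTZWDX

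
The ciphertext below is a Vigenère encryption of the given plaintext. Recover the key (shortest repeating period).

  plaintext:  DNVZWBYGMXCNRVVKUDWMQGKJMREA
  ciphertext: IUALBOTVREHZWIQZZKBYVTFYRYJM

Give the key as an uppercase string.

FHFMFNVP

  i= 0: I-D =  5 → F
  i= 1: U-N =  7 → H
  i= 2: A-V =  5 → F
  i= 3: L-Z = 12 → M
  i= 4: B-W =  5 → F
  i= 5: O-B = 13 → N
  i= 6: T-Y = 21 → V
  i= 7: V-G = 15 → P
  i= 8: R-M =  5 → F
  i= 9: E-X =  7 → H
  i=10: H-C =  5 → F
  i=11: Z-N = 12 → M
  i=12: W-R =  5 → F
  i=13: I-V = 13 → N
  i=14: Q-V = 21 → V
  i=15: Z-K = 15 → P
  i=16: Z-U =  5 → F
  i=17: K-D =  7 → H
  i=18: B-W =  5 → F
  i=19: Y-M = 12 → M
  i=20: V-Q =  5 → F
  i=21: T-G = 13 → N
  i=22: F-K = 21 → V
  i=23: Y-J = 15 → P
  i=24: R-M =  5 → F
  i=25: Y-R =  7 → H
  i=26: J-E =  5 → F
  i=27: M-A = 12 → M
  shifts repeat with period 8: FHFMFNVP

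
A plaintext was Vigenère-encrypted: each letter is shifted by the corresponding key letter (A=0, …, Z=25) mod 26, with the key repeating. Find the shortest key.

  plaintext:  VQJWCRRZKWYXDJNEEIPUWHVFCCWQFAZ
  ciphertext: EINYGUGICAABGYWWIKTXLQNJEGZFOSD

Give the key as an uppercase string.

JSECEDP

  i= 0: E-V =  9 → J
  i= 1: I-Q = 18 → S
  i= 2: N-J =  4 → E
  i= 3: Y-W =  2 → C
  i= 4: G-C =  4 → E
  i= 5: U-R =  3 → D
  i= 6: G-R = 15 → P
  i= 7: I-Z =  9 → J
  i= 8: C-K = 18 → S
  i= 9: A-W =  4 → E
  i=10: A-Y =  2 → C
  i=11: B-X =  4 → E
  i=12: G-D =  3 → D
  i=13: Y-J = 15 → P
  i=14: W-N =  9 → J
  i=15: W-E = 18 → S
  i=16: I-E =  4 → E
  i=17: K-I =  2 → C
  i=18: T-P =  4 → E
  i=19: X-U =  3 → D
  i=20: L-W = 15 → P
  i=21: Q-H =  9 → J
  i=22: N-V = 18 → S
  i=23: J-F =  4 → E
  i=24: E-C =  2 → C
  i=25: G-C =  4 → E
  i=26: Z-W =  3 → D
  i=27: F-Q = 15 → P
  i=28: O-F =  9 → J
  i=29: S-A = 18 → S
  i=30: D-Z =  4 → E
  shifts repeat with period 7: JSECEDP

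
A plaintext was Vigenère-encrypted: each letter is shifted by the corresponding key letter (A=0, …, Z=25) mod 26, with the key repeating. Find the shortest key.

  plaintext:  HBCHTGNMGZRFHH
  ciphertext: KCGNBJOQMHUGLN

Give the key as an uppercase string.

DBEGI

  i= 0: K-H =  3 → D
  i= 1: C-B =  1 → B
  i= 2: G-C =  4 → E
  i= 3: N-H =  6 → G
  i= 4: B-T =  8 → I
  i= 5: J-G =  3 → D
  i= 6: O-N =  1 → B
  i= 7: Q-M =  4 → E
  i= 8: M-G =  6 → G
  i= 9: H-Z =  8 → I
  i=10: U-R =  3 → D
  i=11: G-F =  1 → B
  i=12: L-H =  4 → E
  i=13: N-H =  6 → G
  shifts repeat with period 5: DBEGI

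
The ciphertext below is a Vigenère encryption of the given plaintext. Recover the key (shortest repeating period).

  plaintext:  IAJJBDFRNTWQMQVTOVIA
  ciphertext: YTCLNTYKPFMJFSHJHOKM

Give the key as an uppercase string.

QTTCM

  i= 0: Y-I = 16 → Q
  i= 1: T-A = 19 → T
  i= 2: C-J = 19 → T
  i= 3: L-J =  2 → C
  i= 4: N-B = 12 → M
  i= 5: T-D = 16 → Q
  i= 6: Y-F = 19 → T
  i= 7: K-R = 19 → T
  i= 8: P-N =  2 → C
  i= 9: F-T = 12 → M
  i=10: M-W = 16 → Q
  i=11: J-Q = 19 → T
  i=12: F-M = 19 → T
  i=13: S-Q =  2 → C
  i=14: H-V = 12 → M
  i=15: J-T = 16 → Q
  i=16: H-O = 19 → T
  i=17: O-V = 19 → T
  i=18: K-I =  2 → C
  i=19: M-A = 12 → M
  shifts repeat with period 5: QTTCM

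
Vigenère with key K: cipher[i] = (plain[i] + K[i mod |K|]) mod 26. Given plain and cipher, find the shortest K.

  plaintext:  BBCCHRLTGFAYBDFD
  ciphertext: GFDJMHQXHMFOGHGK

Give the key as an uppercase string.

  i= 0: G-B =  5 → F
  i= 1: F-B =  4 → E
  i= 2: D-C =  1 → B
  i= 3: J-C =  7 → H
  i= 4: M-H =  5 → F
  i= 5: H-R = 16 → Q
  i= 6: Q-L =  5 → F
  i= 7: X-T =  4 → E
  i= 8: H-G =  1 → B
  i= 9: M-F =  7 → H
  i=10: F-A =  5 → F
  i=11: O-Y = 16 → Q
  i=12: G-B =  5 → F
  i=13: H-D =  4 → E
  i=14: G-F =  1 → B
  i=15: K-D =  7 → H
  shifts repeat with period 6: FEBHFQ

FEBHFQ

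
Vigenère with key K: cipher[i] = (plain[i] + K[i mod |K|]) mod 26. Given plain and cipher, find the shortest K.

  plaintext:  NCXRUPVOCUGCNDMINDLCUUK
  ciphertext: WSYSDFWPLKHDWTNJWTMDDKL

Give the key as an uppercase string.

JQBB

  i= 0: W-N =  9 → J
  i= 1: S-C = 16 → Q
  i= 2: Y-X =  1 → B
  i= 3: S-R =  1 → B
  i= 4: D-U =  9 → J
  i= 5: F-P = 16 → Q
  i= 6: W-V =  1 → B
  i= 7: P-O =  1 → B
  i= 8: L-C =  9 → J
  i= 9: K-U = 16 → Q
  i=10: H-G =  1 → B
  i=11: D-C =  1 → B
  i=12: W-N =  9 → J
  i=13: T-D = 16 → Q
  i=14: N-M =  1 → B
  i=15: J-I =  1 → B
  i=16: W-N =  9 → J
  i=17: T-D = 16 → Q
  i=18: M-L =  1 → B
  i=19: D-C =  1 → B
  i=20: D-U =  9 → J
  i=21: K-U = 16 → Q
  i=22: L-K =  1 → B
  shifts repeat with period 4: JQBB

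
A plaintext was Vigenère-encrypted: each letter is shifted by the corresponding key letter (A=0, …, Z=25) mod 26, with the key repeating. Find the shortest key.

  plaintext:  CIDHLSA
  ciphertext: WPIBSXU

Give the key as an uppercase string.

  i= 0: W-C = 20 → U
  i= 1: P-I =  7 → H
  i= 2: I-D =  5 → F
  i= 3: B-H = 20 → U
  i= 4: S-L =  7 → H
  i= 5: X-S =  5 → F
  i= 6: U-A = 20 → U
  shifts repeat with period 3: UHF

UHF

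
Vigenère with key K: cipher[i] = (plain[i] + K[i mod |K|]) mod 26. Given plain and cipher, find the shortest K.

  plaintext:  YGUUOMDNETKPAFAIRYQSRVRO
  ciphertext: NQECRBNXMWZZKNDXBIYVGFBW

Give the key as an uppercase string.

PKKID

  i= 0: N-Y = 15 → P
  i= 1: Q-G = 10 → K
  i= 2: E-U = 10 → K
  i= 3: C-U =  8 → I
  i= 4: R-O =  3 → D
  i= 5: B-M = 15 → P
  i= 6: N-D = 10 → K
  i= 7: X-N = 10 → K
  i= 8: M-E =  8 → I
  i= 9: W-T =  3 → D
  i=10: Z-K = 15 → P
  i=11: Z-P = 10 → K
  i=12: K-A = 10 → K
  i=13: N-F =  8 → I
  i=14: D-A =  3 → D
  i=15: X-I = 15 → P
  i=16: B-R = 10 → K
  i=17: I-Y = 10 → K
  i=18: Y-Q =  8 → I
  i=19: V-S =  3 → D
  i=20: G-R = 15 → P
  i=21: F-V = 10 → K
  i=22: B-R = 10 → K
  i=23: W-O =  8 → I
  shifts repeat with period 5: PKKID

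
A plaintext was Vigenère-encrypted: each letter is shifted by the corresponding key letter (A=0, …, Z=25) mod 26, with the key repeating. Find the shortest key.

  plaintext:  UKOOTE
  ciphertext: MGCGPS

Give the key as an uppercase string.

SWO

  i= 0: M-U = 18 → S
  i= 1: G-K = 22 → W
  i= 2: C-O = 14 → O
  i= 3: G-O = 18 → S
  i= 4: P-T = 22 → W
  i= 5: S-E = 14 → O
  shifts repeat with period 3: SWO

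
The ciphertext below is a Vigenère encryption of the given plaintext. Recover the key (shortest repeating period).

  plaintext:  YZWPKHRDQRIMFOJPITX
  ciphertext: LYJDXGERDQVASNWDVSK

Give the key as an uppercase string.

NZNO

  i= 0: L-Y = 13 → N
  i= 1: Y-Z = 25 → Z
  i= 2: J-W = 13 → N
  i= 3: D-P = 14 → O
  i= 4: X-K = 13 → N
  i= 5: G-H = 25 → Z
  i= 6: E-R = 13 → N
  i= 7: R-D = 14 → O
  i= 8: D-Q = 13 → N
  i= 9: Q-R = 25 → Z
  i=10: V-I = 13 → N
  i=11: A-M = 14 → O
  i=12: S-F = 13 → N
  i=13: N-O = 25 → Z
  i=14: W-J = 13 → N
  i=15: D-P = 14 → O
  i=16: V-I = 13 → N
  i=17: S-T = 25 → Z
  i=18: K-X = 13 → N
  shifts repeat with period 4: NZNO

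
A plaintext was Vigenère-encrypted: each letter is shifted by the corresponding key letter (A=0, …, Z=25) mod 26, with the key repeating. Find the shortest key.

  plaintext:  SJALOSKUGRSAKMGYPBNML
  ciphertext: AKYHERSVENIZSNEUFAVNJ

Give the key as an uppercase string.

IBYWQZ

  i= 0: A-S =  8 → I
  i= 1: K-J =  1 → B
  i= 2: Y-A = 24 → Y
  i= 3: H-L = 22 → W
  i= 4: E-O = 16 → Q
  i= 5: R-S = 25 → Z
  i= 6: S-K =  8 → I
  i= 7: V-U =  1 → B
  i= 8: E-G = 24 → Y
  i= 9: N-R = 22 → W
  i=10: I-S = 16 → Q
  i=11: Z-A = 25 → Z
  i=12: S-K =  8 → I
  i=13: N-M =  1 → B
  i=14: E-G = 24 → Y
  i=15: U-Y = 22 → W
  i=16: F-P = 16 → Q
  i=17: A-B = 25 → Z
  i=18: V-N =  8 → I
  i=19: N-M =  1 → B
  i=20: J-L = 24 → Y
  shifts repeat with period 6: IBYWQZ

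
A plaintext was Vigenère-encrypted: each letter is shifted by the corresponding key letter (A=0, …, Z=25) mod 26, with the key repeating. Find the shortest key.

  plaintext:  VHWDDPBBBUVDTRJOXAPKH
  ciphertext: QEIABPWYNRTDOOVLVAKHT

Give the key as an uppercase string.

  i= 0: Q-V = 21 → V
  i= 1: E-H = 23 → X
  i= 2: I-W = 12 → M
  i= 3: A-D = 23 → X
  i= 4: B-D = 24 → Y
  i= 5: P-P =  0 → A
  i= 6: W-B = 21 → V
  i= 7: Y-B = 23 → X
  i= 8: N-B = 12 → M
  i= 9: R-U = 23 → X
  i=10: T-V = 24 → Y
  i=11: D-D =  0 → A
  i=12: O-T = 21 → V
  i=13: O-R = 23 → X
  i=14: V-J = 12 → M
  i=15: L-O = 23 → X
  i=16: V-X = 24 → Y
  i=17: A-A =  0 → A
  i=18: K-P = 21 → V
  i=19: H-K = 23 → X
  i=20: T-H = 12 → M
  shifts repeat with period 6: VXMXYA

VXMXYA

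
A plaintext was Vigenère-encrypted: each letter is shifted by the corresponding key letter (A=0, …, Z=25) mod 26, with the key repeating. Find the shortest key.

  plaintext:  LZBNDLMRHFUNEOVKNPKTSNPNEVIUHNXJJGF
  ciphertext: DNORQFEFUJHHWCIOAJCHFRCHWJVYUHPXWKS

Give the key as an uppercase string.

  i= 0: D-L = 18 → S
  i= 1: N-Z = 14 → O
  i= 2: O-B = 13 → N
  i= 3: R-N =  4 → E
  i= 4: Q-D = 13 → N
  i= 5: F-L = 20 → U
  i= 6: E-M = 18 → S
  i= 7: F-R = 14 → O
  i= 8: U-H = 13 → N
  i= 9: J-F =  4 → E
  i=10: H-U = 13 → N
  i=11: H-N = 20 → U
  i=12: W-E = 18 → S
  i=13: C-O = 14 → O
  i=14: I-V = 13 → N
  i=15: O-K =  4 → E
  i=16: A-N = 13 → N
  i=17: J-P = 20 → U
  i=18: C-K = 18 → S
  i=19: H-T = 14 → O
  i=20: F-S = 13 → N
  i=21: R-N =  4 → E
  i=22: C-P = 13 → N
  i=23: H-N = 20 → U
  i=24: W-E = 18 → S
  i=25: J-V = 14 → O
  i=26: V-I = 13 → N
  i=27: Y-U =  4 → E
  i=28: U-H = 13 → N
  i=29: H-N = 20 → U
  i=30: P-X = 18 → S
  i=31: X-J = 14 → O
  i=32: W-J = 13 → N
  i=33: K-G =  4 → E
  i=34: S-F = 13 → N
  shifts repeat with period 6: SONENU

SONENU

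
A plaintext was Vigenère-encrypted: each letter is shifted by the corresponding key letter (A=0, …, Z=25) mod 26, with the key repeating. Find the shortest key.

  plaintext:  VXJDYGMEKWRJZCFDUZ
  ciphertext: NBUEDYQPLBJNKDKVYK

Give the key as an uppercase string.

SELBF

  i= 0: N-V = 18 → S
  i= 1: B-X =  4 → E
  i= 2: U-J = 11 → L
  i= 3: E-D =  1 → B
  i= 4: D-Y =  5 → F
  i= 5: Y-G = 18 → S
  i= 6: Q-M =  4 → E
  i= 7: P-E = 11 → L
  i= 8: L-K =  1 → B
  i= 9: B-W =  5 → F
  i=10: J-R = 18 → S
  i=11: N-J =  4 → E
  i=12: K-Z = 11 → L
  i=13: D-C =  1 → B
  i=14: K-F =  5 → F
  i=15: V-D = 18 → S
  i=16: Y-U =  4 → E
  i=17: K-Z = 11 → L
  shifts repeat with period 5: SELBF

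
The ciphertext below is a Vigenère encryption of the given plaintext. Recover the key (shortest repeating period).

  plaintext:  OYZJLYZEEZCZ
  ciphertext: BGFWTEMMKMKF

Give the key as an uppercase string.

NIG

  i= 0: B-O = 13 → N
  i= 1: G-Y =  8 → I
  i= 2: F-Z =  6 → G
  i= 3: W-J = 13 → N
  i= 4: T-L =  8 → I
  i= 5: E-Y =  6 → G
  i= 6: M-Z = 13 → N
  i= 7: M-E =  8 → I
  i= 8: K-E =  6 → G
  i= 9: M-Z = 13 → N
  i=10: K-C =  8 → I
  i=11: F-Z =  6 → G
  shifts repeat with period 3: NIG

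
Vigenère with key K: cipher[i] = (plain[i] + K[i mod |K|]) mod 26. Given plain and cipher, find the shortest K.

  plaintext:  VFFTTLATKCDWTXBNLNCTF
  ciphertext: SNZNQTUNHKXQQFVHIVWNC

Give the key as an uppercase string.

  i= 0: S-V = 23 → X
  i= 1: N-F =  8 → I
  i= 2: Z-F = 20 → U
  i= 3: N-T = 20 → U
  i= 4: Q-T = 23 → X
  i= 5: T-L =  8 → I
  i= 6: U-A = 20 → U
  i= 7: N-T = 20 → U
  i= 8: H-K = 23 → X
  i= 9: K-C =  8 → I
  i=10: X-D = 20 → U
  i=11: Q-W = 20 → U
  i=12: Q-T = 23 → X
  i=13: F-X =  8 → I
  i=14: V-B = 20 → U
  i=15: H-N = 20 → U
  i=16: I-L = 23 → X
  i=17: V-N =  8 → I
  i=18: W-C = 20 → U
  i=19: N-T = 20 → U
  i=20: C-F = 23 → X
  shifts repeat with period 4: XIUU

XIUU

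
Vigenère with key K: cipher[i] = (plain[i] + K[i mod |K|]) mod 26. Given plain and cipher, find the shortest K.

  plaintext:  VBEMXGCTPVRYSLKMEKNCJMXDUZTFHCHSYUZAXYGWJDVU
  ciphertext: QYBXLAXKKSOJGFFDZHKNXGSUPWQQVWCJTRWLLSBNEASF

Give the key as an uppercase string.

VXXLOUVR

  i= 0: Q-V = 21 → V
  i= 1: Y-B = 23 → X
  i= 2: B-E = 23 → X
  i= 3: X-M = 11 → L
  i= 4: L-X = 14 → O
  i= 5: A-G = 20 → U
  i= 6: X-C = 21 → V
  i= 7: K-T = 17 → R
  i= 8: K-P = 21 → V
  i= 9: S-V = 23 → X
  i=10: O-R = 23 → X
  i=11: J-Y = 11 → L
  i=12: G-S = 14 → O
  i=13: F-L = 20 → U
  i=14: F-K = 21 → V
  i=15: D-M = 17 → R
  i=16: Z-E = 21 → V
  i=17: H-K = 23 → X
  i=18: K-N = 23 → X
  i=19: N-C = 11 → L
  i=20: X-J = 14 → O
  i=21: G-M = 20 → U
  i=22: S-X = 21 → V
  i=23: U-D = 17 → R
  i=24: P-U = 21 → V
  i=25: W-Z = 23 → X
  i=26: Q-T = 23 → X
  i=27: Q-F = 11 → L
  i=28: V-H = 14 → O
  i=29: W-C = 20 → U
  i=30: C-H = 21 → V
  i=31: J-S = 17 → R
  i=32: T-Y = 21 → V
  i=33: R-U = 23 → X
  i=34: W-Z = 23 → X
  i=35: L-A = 11 → L
  i=36: L-X = 14 → O
  i=37: S-Y = 20 → U
  i=38: B-G = 21 → V
  i=39: N-W = 17 → R
  i=40: E-J = 21 → V
  i=41: A-D = 23 → X
  i=42: S-V = 23 → X
  i=43: F-U = 11 → L
  shifts repeat with period 8: VXXLOUVR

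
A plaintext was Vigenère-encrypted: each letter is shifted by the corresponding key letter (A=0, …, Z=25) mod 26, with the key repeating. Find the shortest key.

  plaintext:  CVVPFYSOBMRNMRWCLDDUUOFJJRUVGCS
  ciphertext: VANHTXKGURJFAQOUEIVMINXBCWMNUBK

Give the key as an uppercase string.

  i= 0: V-C = 19 → T
  i= 1: A-V =  5 → F
  i= 2: N-V = 18 → S
  i= 3: H-P = 18 → S
  i= 4: T-F = 14 → O
  i= 5: X-Y = 25 → Z
  i= 6: K-S = 18 → S
  i= 7: G-O = 18 → S
  i= 8: U-B = 19 → T
  i= 9: R-M =  5 → F
  i=10: J-R = 18 → S
  i=11: F-N = 18 → S
  i=12: A-M = 14 → O
  i=13: Q-R = 25 → Z
  i=14: O-W = 18 → S
  i=15: U-C = 18 → S
  i=16: E-L = 19 → T
  i=17: I-D =  5 → F
  i=18: V-D = 18 → S
  i=19: M-U = 18 → S
  i=20: I-U = 14 → O
  i=21: N-O = 25 → Z
  i=22: X-F = 18 → S
  i=23: B-J = 18 → S
  i=24: C-J = 19 → T
  i=25: W-R =  5 → F
  i=26: M-U = 18 → S
  i=27: N-V = 18 → S
  i=28: U-G = 14 → O
  i=29: B-C = 25 → Z
  i=30: K-S = 18 → S
  shifts repeat with period 8: TFSSOZSS

TFSSOZSS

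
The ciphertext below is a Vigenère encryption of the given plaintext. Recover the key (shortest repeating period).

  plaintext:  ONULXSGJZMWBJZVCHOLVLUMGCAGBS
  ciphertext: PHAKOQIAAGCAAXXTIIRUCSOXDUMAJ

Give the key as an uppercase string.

  i= 0: P-O =  1 → B
  i= 1: H-N = 20 → U
  i= 2: A-U =  6 → G
  i= 3: K-L = 25 → Z
  i= 4: O-X = 17 → R
  i= 5: Q-S = 24 → Y
  i= 6: I-G =  2 → C
  i= 7: A-J = 17 → R
  i= 8: A-Z =  1 → B
  i= 9: G-M = 20 → U
  i=10: C-W =  6 → G
  i=11: A-B = 25 → Z
  i=12: A-J = 17 → R
  i=13: X-Z = 24 → Y
  i=14: X-V =  2 → C
  i=15: T-C = 17 → R
  i=16: I-H =  1 → B
  i=17: I-O = 20 → U
  i=18: R-L =  6 → G
  i=19: U-V = 25 → Z
  i=20: C-L = 17 → R
  i=21: S-U = 24 → Y
  i=22: O-M =  2 → C
  i=23: X-G = 17 → R
  i=24: D-C =  1 → B
  i=25: U-A = 20 → U
  i=26: M-G =  6 → G
  i=27: A-B = 25 → Z
  i=28: J-S = 17 → R
  shifts repeat with period 8: BUGZRYCR

BUGZRYCR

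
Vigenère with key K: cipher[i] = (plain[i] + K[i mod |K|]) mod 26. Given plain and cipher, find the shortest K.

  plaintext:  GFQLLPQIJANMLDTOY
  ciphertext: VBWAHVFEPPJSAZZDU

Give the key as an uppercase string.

  i= 0: V-G = 15 → P
  i= 1: B-F = 22 → W
  i= 2: W-Q =  6 → G
  i= 3: A-L = 15 → P
  i= 4: H-L = 22 → W
  i= 5: V-P =  6 → G
  i= 6: F-Q = 15 → P
  i= 7: E-I = 22 → W
  i= 8: P-J =  6 → G
  i= 9: P-A = 15 → P
  i=10: J-N = 22 → W
  i=11: S-M =  6 → G
  i=12: A-L = 15 → P
  i=13: Z-D = 22 → W
  i=14: Z-T =  6 → G
  i=15: D-O = 15 → P
  i=16: U-Y = 22 → W
  shifts repeat with period 3: PWG

PWG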